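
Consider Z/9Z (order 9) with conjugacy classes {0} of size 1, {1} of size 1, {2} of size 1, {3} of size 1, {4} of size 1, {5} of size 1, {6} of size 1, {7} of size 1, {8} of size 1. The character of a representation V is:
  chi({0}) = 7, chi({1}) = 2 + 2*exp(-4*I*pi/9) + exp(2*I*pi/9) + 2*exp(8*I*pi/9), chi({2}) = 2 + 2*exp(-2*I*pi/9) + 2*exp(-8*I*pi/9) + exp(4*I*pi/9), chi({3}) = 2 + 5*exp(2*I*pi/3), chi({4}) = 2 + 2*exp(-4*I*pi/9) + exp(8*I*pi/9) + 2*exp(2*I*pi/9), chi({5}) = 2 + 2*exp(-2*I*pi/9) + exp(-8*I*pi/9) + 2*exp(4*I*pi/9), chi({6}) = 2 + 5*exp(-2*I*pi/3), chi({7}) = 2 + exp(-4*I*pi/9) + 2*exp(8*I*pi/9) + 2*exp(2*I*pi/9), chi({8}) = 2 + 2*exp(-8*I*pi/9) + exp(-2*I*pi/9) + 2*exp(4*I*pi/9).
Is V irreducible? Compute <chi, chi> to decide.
Not irreducible (reducible): <chi, chi> = 13 > 1.

<chi, chi> = (1/|G|) sum_C |C| * |chi(C)|^2 = (1/9)[1*|7|^2 + 1*|2 + 2*exp(-4*I*pi/9) + exp(2*I*pi/9) + 2*exp(8*I*pi/9)|^2 + 1*|2 + 2*exp(-2*I*pi/9) + 2*exp(-8*I*pi/9) + exp(4*I*pi/9)|^2 + 1*|2 + 5*exp(2*I*pi/3)|^2 + 1*|2 + 2*exp(-4*I*pi/9) + exp(8*I*pi/9) + 2*exp(2*I*pi/9)|^2 + 1*|2 + 2*exp(-2*I*pi/9) + exp(-8*I*pi/9) + 2*exp(4*I*pi/9)|^2 + 1*|2 + 5*exp(-2*I*pi/3)|^2 + 1*|2 + exp(-4*I*pi/9) + 2*exp(8*I*pi/9) + 2*exp(2*I*pi/9)|^2 + 1*|2 + 2*exp(-8*I*pi/9) + exp(-2*I*pi/9) + 2*exp(4*I*pi/9)|^2]
  = (1/9)[(49) + (13 + 8*exp(-2*I*pi/3) + 4*exp(-4*I*pi/9) + 4*exp(-8*I*pi/9) + 2*exp(-2*I*pi/9) + 2*exp(2*I*pi/9) + 4*exp(8*I*pi/9) + 4*exp(4*I*pi/9) + 8*exp(2*I*pi/3)) + (13 + 8*exp(-2*I*pi/3) + 4*exp(-2*I*pi/9) + 2*exp(-4*I*pi/9) + 4*exp(-8*I*pi/9) + 4*exp(8*I*pi/9) + 2*exp(4*I*pi/9) + 4*exp(2*I*pi/9) + 8*exp(2*I*pi/3)) + (19) + (13 + 8*exp(-2*I*pi/3) + 4*exp(-4*I*pi/9) + 4*exp(-2*I*pi/9) + 2*exp(-8*I*pi/9) + 2*exp(8*I*pi/9) + 4*exp(2*I*pi/9) + 4*exp(4*I*pi/9) + 8*exp(2*I*pi/3)) + (13 + 8*exp(-2*I*pi/3) + 4*exp(-4*I*pi/9) + 4*exp(-2*I*pi/9) + 2*exp(-8*I*pi/9) + 2*exp(8*I*pi/9) + 4*exp(2*I*pi/9) + 4*exp(4*I*pi/9) + 8*exp(2*I*pi/3)) + (19) + (13 + 8*exp(-2*I*pi/3) + 4*exp(-2*I*pi/9) + 2*exp(-4*I*pi/9) + 4*exp(-8*I*pi/9) + 4*exp(8*I*pi/9) + 2*exp(4*I*pi/9) + 4*exp(2*I*pi/9) + 8*exp(2*I*pi/3)) + (13 + 8*exp(-2*I*pi/3) + 4*exp(-4*I*pi/9) + 4*exp(-8*I*pi/9) + 2*exp(-2*I*pi/9) + 2*exp(2*I*pi/9) + 4*exp(8*I*pi/9) + 4*exp(4*I*pi/9) + 8*exp(2*I*pi/3))] = 117/9 = 13.
(Exp terms are combined using exp(i*s)*conj(exp(i*t)) = exp(i*(s-t)), and sums of them are collapsed using the identity that for every m > 1 the m distinct m-th roots of unity sum to 0, e.g. 1 + exp(2*I*pi/3) + exp(-2*I*pi/3) = 0.)
A character is irreducible iff <chi, chi> = 1, so this representation is reducible.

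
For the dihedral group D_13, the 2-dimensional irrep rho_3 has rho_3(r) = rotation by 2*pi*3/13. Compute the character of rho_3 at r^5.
chi_{rho_3}(r^5) = 2*cos(2*pi*3*5/13) = 2*cos(30*pi/13)

Details: rho_3(r^5) is rotation by angle 2*pi*3*5/13, whose trace is 2*cos(2*pi*3*5/13) = 2*cos(30*pi/13).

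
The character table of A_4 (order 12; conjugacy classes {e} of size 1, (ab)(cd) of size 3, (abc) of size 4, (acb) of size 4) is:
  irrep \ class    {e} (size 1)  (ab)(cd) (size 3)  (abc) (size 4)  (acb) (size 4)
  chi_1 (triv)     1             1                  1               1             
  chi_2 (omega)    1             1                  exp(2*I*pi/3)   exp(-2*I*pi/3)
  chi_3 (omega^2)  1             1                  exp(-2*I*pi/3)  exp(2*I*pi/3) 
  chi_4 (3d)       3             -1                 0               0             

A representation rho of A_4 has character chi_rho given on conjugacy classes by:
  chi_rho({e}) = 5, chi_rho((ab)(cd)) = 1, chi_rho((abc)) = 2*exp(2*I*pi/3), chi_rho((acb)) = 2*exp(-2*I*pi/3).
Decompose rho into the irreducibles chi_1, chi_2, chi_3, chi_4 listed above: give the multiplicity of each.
Multiplicities: chi_1: 0, chi_2: 2, chi_3: 0, chi_4: 1.

Explanation: Use <chi_rho, chi> = (1/|G|) sum_C |C| * chi_rho(C) * conj(chi(C)) with |G| = 12 for each irreducible chi in the table:
  <chi_rho, chi_1> = (1/12)[1*(5)*conj(1) + 3*(1)*conj(1) + 4*(2*exp(2*I*pi/3))*conj(1) + 4*(2*exp(-2*I*pi/3))*conj(1)]
      = (1/12)[(5) + (3) + (8*exp(2*I*pi/3)) + (8*exp(-2*I*pi/3))] = 0/12 = 0
  <chi_rho, chi_2> = (1/12)[1*(5)*conj(1) + 3*(1)*conj(1) + 4*(2*exp(2*I*pi/3))*conj(exp(2*I*pi/3)) + 4*(2*exp(-2*I*pi/3))*conj(exp(-2*I*pi/3))]
      = (1/12)[(5) + (3) + (8) + (8)] = 24/12 = 2
  <chi_rho, chi_3> = (1/12)[1*(5)*conj(1) + 3*(1)*conj(1) + 4*(2*exp(2*I*pi/3))*conj(exp(-2*I*pi/3)) + 4*(2*exp(-2*I*pi/3))*conj(exp(2*I*pi/3))]
      = (1/12)[(5) + (3) + (8*exp(-2*I*pi/3)) + (8*exp(2*I*pi/3))] = 0/12 = 0
  <chi_rho, chi_4> = (1/12)[1*(5)*conj(3) + 3*(1)*conj(-1) + 4*(2*exp(2*I*pi/3))*conj(0) + 4*(2*exp(-2*I*pi/3))*conj(0)]
      = (1/12)[(15) + (-3) + (0) + (0)] = 12/12 = 1
(Exp terms are combined using exp(i*s)*conj(exp(i*t)) = exp(i*(s-t)), and sums of them are collapsed using the identity that for every m > 1 the m distinct m-th roots of unity sum to 0, e.g. 1 + exp(2*I*pi/3) + exp(-2*I*pi/3) = 0.)
Dimension check: dim(rho) = sum (mult * dim) = 0*1 + 2*1 + 0*1 + 1*3 = 5 = chi_rho(e) = 5.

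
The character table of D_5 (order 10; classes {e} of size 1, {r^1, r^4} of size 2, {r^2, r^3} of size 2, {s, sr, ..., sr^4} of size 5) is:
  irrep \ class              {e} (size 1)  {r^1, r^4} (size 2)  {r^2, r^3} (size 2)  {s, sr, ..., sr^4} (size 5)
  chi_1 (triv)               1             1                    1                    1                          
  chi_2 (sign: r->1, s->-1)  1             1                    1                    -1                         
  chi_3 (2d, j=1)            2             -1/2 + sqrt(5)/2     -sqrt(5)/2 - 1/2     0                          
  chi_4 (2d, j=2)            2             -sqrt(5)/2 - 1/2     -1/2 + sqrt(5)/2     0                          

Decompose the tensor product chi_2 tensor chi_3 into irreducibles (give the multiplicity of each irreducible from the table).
chi_2 tensor chi_3 = chi_3 (all other irreducibles have multiplicity 0).

Justification: The character of a tensor product is the pointwise product (chi_2 * chi_3)(C) = chi_2(C) * chi_3(C):
  {e}: (1)*(2), {r^1, r^4}: (1)*(-1/2 + sqrt(5)/2), {r^2, r^3}: (1)*(-sqrt(5)/2 - 1/2), {s, sr, ..., sr^4}: (-1)*(0)
so (chi_2 * chi_3) takes values
  {e} -> 2, {r^1, r^4} -> -1/2 + sqrt(5)/2, {r^2, r^3} -> -sqrt(5)/2 - 1/2, {s, sr, ..., sr^4} -> 0.
Now take the inner product of this character with each irreducible chi from the table, <chi_2*chi_3, chi> = (1/10) sum_C |C| (chi_2*chi_3)(C) conj(chi(C)):
  <chi_2*chi_3, chi_1> = (1/10)[1*(2)*conj(1) + 2*(-1/2 + sqrt(5)/2)*conj(1) + 2*(-sqrt(5)/2 - 1/2)*conj(1) + 5*(0)*conj(1)]
      = (1/10)[(2) + (-1 + sqrt(5)) + (-sqrt(5) - 1) + (0)] = 0/10 = 0
  <chi_2*chi_3, chi_2> = (1/10)[1*(2)*conj(1) + 2*(-1/2 + sqrt(5)/2)*conj(1) + 2*(-sqrt(5)/2 - 1/2)*conj(1) + 5*(0)*conj(-1)]
      = (1/10)[(2) + (-1 + sqrt(5)) + (-sqrt(5) - 1) + (0)] = 0/10 = 0
  <chi_2*chi_3, chi_3> = (1/10)[1*(2)*conj(2) + 2*(-1/2 + sqrt(5)/2)*conj(-1/2 + sqrt(5)/2) + 2*(-sqrt(5)/2 - 1/2)*conj(-sqrt(5)/2 - 1/2) + 5*(0)*conj(0)]
      = (1/10)[(4) + (3 - sqrt(5)) + (sqrt(5) + 3) + (0)] = 10/10 = 1
  <chi_2*chi_3, chi_4> = (1/10)[1*(2)*conj(2) + 2*(-1/2 + sqrt(5)/2)*conj(-sqrt(5)/2 - 1/2) + 2*(-sqrt(5)/2 - 1/2)*conj(-1/2 + sqrt(5)/2) + 5*(0)*conj(0)]
      = (1/10)[(4) + (-2) + (-2) + (0)] = 0/10 = 0
Hence the multiplicities are chi_3: 1. Dimension check: dim(chi_2)*dim(chi_3) = 1*2 = 2 and sum (mult * dim) = 1*2 = 2.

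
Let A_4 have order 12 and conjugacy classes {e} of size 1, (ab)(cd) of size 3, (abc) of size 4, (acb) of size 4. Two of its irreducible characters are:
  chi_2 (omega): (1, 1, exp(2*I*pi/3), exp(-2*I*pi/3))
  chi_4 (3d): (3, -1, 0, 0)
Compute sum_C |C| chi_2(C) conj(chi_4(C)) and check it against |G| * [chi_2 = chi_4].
Sum = 0; so <chi_2, chi_4> = 0 (distinct irreducibles are orthogonal).

Solution. Compute term by term over conjugacy classes (|C| * chi_2(C) * conj(chi_4(C))):
  1*(1)*conj(3) + 3*(1)*conj(-1) + 4*(exp(2*I*pi/3))*conj(0) + 4*(exp(-2*I*pi/3))*conj(0)
  = (3) + (-3) + (0) + (0)
  = 0.
(Exp terms are combined using exp(i*s)*conj(exp(i*t)) = exp(i*(s-t)), and sums of them are collapsed using the identity that for every m > 1 the m distinct m-th roots of unity sum to 0, e.g. 1 + exp(2*I*pi/3) + exp(-2*I*pi/3) = 0.)
Dividing by |G| = 12 gives 0/12 = 0, matching the row-orthogonality relation <chi_2, chi_4> = [chi_2 = chi_4].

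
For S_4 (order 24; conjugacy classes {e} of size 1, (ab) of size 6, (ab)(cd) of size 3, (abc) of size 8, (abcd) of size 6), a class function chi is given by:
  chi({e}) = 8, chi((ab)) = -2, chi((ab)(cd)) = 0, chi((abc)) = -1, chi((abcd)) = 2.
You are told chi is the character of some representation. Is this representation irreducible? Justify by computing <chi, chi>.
Not irreducible (reducible): <chi, chi> = 5 > 1.

Proof sketch: <chi, chi> = (1/|G|) sum_C |C| * |chi(C)|^2 = (1/24)[1*|8|^2 + 6*|-2|^2 + 3*|0|^2 + 8*|-1|^2 + 6*|2|^2]
  = (1/24)[(64) + (24) + (0) + (8) + (24)] = 120/24 = 5.
A character is irreducible iff <chi, chi> = 1, so this representation is reducible.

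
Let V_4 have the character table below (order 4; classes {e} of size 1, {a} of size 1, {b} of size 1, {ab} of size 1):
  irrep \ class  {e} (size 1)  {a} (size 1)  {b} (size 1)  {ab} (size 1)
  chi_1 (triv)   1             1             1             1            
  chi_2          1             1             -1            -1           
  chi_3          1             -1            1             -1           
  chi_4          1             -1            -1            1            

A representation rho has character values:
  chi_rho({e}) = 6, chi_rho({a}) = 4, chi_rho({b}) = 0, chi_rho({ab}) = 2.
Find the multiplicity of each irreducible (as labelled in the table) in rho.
Multiplicities: chi_1: 3, chi_2: 2, chi_3: 0, chi_4: 1.

Explanation: Use <chi_rho, chi> = (1/|G|) sum_C |C| * chi_rho(C) * conj(chi(C)) with |G| = 4 for each irreducible chi in the table:
  <chi_rho, chi_1> = (1/4)[1*(6)*conj(1) + 1*(4)*conj(1) + 1*(0)*conj(1) + 1*(2)*conj(1)]
      = (1/4)[(6) + (4) + (0) + (2)] = 12/4 = 3
  <chi_rho, chi_2> = (1/4)[1*(6)*conj(1) + 1*(4)*conj(1) + 1*(0)*conj(-1) + 1*(2)*conj(-1)]
      = (1/4)[(6) + (4) + (0) + (-2)] = 8/4 = 2
  <chi_rho, chi_3> = (1/4)[1*(6)*conj(1) + 1*(4)*conj(-1) + 1*(0)*conj(1) + 1*(2)*conj(-1)]
      = (1/4)[(6) + (-4) + (0) + (-2)] = 0/4 = 0
  <chi_rho, chi_4> = (1/4)[1*(6)*conj(1) + 1*(4)*conj(-1) + 1*(0)*conj(-1) + 1*(2)*conj(1)]
      = (1/4)[(6) + (-4) + (0) + (2)] = 4/4 = 1
Dimension check: dim(rho) = sum (mult * dim) = 3*1 + 2*1 + 0*1 + 1*1 = 6 = chi_rho(e) = 6.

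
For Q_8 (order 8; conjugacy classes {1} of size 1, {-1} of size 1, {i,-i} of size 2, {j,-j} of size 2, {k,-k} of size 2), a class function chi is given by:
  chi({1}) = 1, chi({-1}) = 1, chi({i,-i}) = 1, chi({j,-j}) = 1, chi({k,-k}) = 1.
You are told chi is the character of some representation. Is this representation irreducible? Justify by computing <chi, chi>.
Irreducible: <chi, chi> = 1.

Why: <chi, chi> = (1/|G|) sum_C |C| * |chi(C)|^2 = (1/8)[1*|1|^2 + 1*|1|^2 + 2*|1|^2 + 2*|1|^2 + 2*|1|^2]
  = (1/8)[(1) + (1) + (2) + (2) + (2)] = 8/8 = 1.
A character is irreducible iff <chi, chi> = 1, so this representation is irreducible.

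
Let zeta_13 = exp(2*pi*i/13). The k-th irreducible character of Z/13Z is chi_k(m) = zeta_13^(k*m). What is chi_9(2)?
chi_9(2) = zeta_13^18 = exp(10*I*pi/13)

Proof sketch: chi_9(2) = zeta_13^(9*2) = zeta_13^18. Since zeta_13^13 = 1, this equals zeta_13^5 = exp(2*pi*i*5/13) = exp(10*I*pi/13).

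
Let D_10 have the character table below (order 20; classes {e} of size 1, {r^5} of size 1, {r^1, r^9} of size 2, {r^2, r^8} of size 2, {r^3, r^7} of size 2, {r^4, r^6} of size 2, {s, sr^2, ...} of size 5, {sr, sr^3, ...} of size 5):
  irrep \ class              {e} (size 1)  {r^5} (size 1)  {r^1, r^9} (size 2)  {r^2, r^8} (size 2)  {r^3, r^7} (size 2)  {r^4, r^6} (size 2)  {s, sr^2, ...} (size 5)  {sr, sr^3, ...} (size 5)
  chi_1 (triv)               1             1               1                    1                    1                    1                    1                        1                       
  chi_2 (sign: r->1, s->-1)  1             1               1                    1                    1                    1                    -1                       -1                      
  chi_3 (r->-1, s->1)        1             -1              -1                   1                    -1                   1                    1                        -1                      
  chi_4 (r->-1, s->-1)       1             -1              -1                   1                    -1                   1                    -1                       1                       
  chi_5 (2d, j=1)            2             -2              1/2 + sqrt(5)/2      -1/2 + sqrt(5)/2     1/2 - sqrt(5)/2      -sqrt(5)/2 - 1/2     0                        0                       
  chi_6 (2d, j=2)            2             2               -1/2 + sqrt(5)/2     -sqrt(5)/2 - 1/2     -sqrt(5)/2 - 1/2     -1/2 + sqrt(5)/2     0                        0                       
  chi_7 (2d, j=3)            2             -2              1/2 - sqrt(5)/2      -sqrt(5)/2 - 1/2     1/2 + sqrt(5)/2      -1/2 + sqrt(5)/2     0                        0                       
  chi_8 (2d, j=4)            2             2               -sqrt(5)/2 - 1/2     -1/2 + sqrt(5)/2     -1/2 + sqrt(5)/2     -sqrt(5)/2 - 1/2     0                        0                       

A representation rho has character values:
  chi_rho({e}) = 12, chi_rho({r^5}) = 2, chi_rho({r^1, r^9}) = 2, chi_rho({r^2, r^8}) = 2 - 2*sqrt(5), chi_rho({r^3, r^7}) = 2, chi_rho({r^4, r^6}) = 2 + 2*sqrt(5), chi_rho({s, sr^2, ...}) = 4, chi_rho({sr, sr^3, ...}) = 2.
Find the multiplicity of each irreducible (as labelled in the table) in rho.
Multiplicities: chi_1: 3, chi_2: 0, chi_3: 1, chi_4: 0, chi_5: 0, chi_6: 2, chi_7: 2, chi_8: 0.

Proof sketch: Use <chi_rho, chi> = (1/|G|) sum_C |C| * chi_rho(C) * conj(chi(C)) with |G| = 20 for each irreducible chi in the table:
  <chi_rho, chi_1> = (1/20)[1*(12)*conj(1) + 1*(2)*conj(1) + 2*(2)*conj(1) + 2*(2 - 2*sqrt(5))*conj(1) + 2*(2)*conj(1) + 2*(2 + 2*sqrt(5))*conj(1) + 5*(4)*conj(1) + 5*(2)*conj(1)]
      = (1/20)[(12) + (2) + (4) + (4 - 4*sqrt(5)) + (4) + (4 + 4*sqrt(5)) + (20) + (10)] = 60/20 = 3
  <chi_rho, chi_2> = (1/20)[1*(12)*conj(1) + 1*(2)*conj(1) + 2*(2)*conj(1) + 2*(2 - 2*sqrt(5))*conj(1) + 2*(2)*conj(1) + 2*(2 + 2*sqrt(5))*conj(1) + 5*(4)*conj(-1) + 5*(2)*conj(-1)]
      = (1/20)[(12) + (2) + (4) + (4 - 4*sqrt(5)) + (4) + (4 + 4*sqrt(5)) + (-20) + (-10)] = 0/20 = 0
  <chi_rho, chi_3> = (1/20)[1*(12)*conj(1) + 1*(2)*conj(-1) + 2*(2)*conj(-1) + 2*(2 - 2*sqrt(5))*conj(1) + 2*(2)*conj(-1) + 2*(2 + 2*sqrt(5))*conj(1) + 5*(4)*conj(1) + 5*(2)*conj(-1)]
      = (1/20)[(12) + (-2) + (-4) + (4 - 4*sqrt(5)) + (-4) + (4 + 4*sqrt(5)) + (20) + (-10)] = 20/20 = 1
  <chi_rho, chi_4> = (1/20)[1*(12)*conj(1) + 1*(2)*conj(-1) + 2*(2)*conj(-1) + 2*(2 - 2*sqrt(5))*conj(1) + 2*(2)*conj(-1) + 2*(2 + 2*sqrt(5))*conj(1) + 5*(4)*conj(-1) + 5*(2)*conj(1)]
      = (1/20)[(12) + (-2) + (-4) + (4 - 4*sqrt(5)) + (-4) + (4 + 4*sqrt(5)) + (-20) + (10)] = 0/20 = 0
  <chi_rho, chi_5> = (1/20)[1*(12)*conj(2) + 1*(2)*conj(-2) + 2*(2)*conj(1/2 + sqrt(5)/2) + 2*(2 - 2*sqrt(5))*conj(-1/2 + sqrt(5)/2) + 2*(2)*conj(1/2 - sqrt(5)/2) + 2*(2 + 2*sqrt(5))*conj(-sqrt(5)/2 - 1/2) + 5*(4)*conj(0) + 5*(2)*conj(0)]
      = (1/20)[(24) + (-4) + (2 + 2*sqrt(5)) + (-12 + 4*sqrt(5)) + (2 - 2*sqrt(5)) + (-12 - 4*sqrt(5)) + (0) + (0)] = 0/20 = 0
  <chi_rho, chi_6> = (1/20)[1*(12)*conj(2) + 1*(2)*conj(2) + 2*(2)*conj(-1/2 + sqrt(5)/2) + 2*(2 - 2*sqrt(5))*conj(-sqrt(5)/2 - 1/2) + 2*(2)*conj(-sqrt(5)/2 - 1/2) + 2*(2 + 2*sqrt(5))*conj(-1/2 + sqrt(5)/2) + 5*(4)*conj(0) + 5*(2)*conj(0)]
      = (1/20)[(24) + (4) + (-2 + 2*sqrt(5)) + (8) + (-2*sqrt(5) - 2) + (8) + (0) + (0)] = 40/20 = 2
  <chi_rho, chi_7> = (1/20)[1*(12)*conj(2) + 1*(2)*conj(-2) + 2*(2)*conj(1/2 - sqrt(5)/2) + 2*(2 - 2*sqrt(5))*conj(-sqrt(5)/2 - 1/2) + 2*(2)*conj(1/2 + sqrt(5)/2) + 2*(2 + 2*sqrt(5))*conj(-1/2 + sqrt(5)/2) + 5*(4)*conj(0) + 5*(2)*conj(0)]
      = (1/20)[(24) + (-4) + (2 - 2*sqrt(5)) + (8) + (2 + 2*sqrt(5)) + (8) + (0) + (0)] = 40/20 = 2
  <chi_rho, chi_8> = (1/20)[1*(12)*conj(2) + 1*(2)*conj(2) + 2*(2)*conj(-sqrt(5)/2 - 1/2) + 2*(2 - 2*sqrt(5))*conj(-1/2 + sqrt(5)/2) + 2*(2)*conj(-1/2 + sqrt(5)/2) + 2*(2 + 2*sqrt(5))*conj(-sqrt(5)/2 - 1/2) + 5*(4)*conj(0) + 5*(2)*conj(0)]
      = (1/20)[(24) + (4) + (-2*sqrt(5) - 2) + (-12 + 4*sqrt(5)) + (-2 + 2*sqrt(5)) + (-12 - 4*sqrt(5)) + (0) + (0)] = 0/20 = 0
Dimension check: dim(rho) = sum (mult * dim) = 3*1 + 0*1 + 1*1 + 0*1 + 0*2 + 2*2 + 2*2 + 0*2 = 12 = chi_rho(e) = 12.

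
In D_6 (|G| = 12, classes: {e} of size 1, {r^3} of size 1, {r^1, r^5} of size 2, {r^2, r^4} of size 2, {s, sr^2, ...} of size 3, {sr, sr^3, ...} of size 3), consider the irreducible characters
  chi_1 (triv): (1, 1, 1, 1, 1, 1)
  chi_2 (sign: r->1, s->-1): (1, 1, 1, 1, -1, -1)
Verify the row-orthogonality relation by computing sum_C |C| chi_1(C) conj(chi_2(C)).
Sum = 0; so <chi_1, chi_2> = 0 (distinct irreducibles are orthogonal).

Derivation: Compute term by term over conjugacy classes (|C| * chi_1(C) * conj(chi_2(C))):
  1*(1)*conj(1) + 1*(1)*conj(1) + 2*(1)*conj(1) + 2*(1)*conj(1) + 3*(1)*conj(-1) + 3*(1)*conj(-1)
  = (1) + (1) + (2) + (2) + (-3) + (-3)
  = 0.
Dividing by |G| = 12 gives 0/12 = 0, matching the row-orthogonality relation <chi_1, chi_2> = [chi_1 = chi_2].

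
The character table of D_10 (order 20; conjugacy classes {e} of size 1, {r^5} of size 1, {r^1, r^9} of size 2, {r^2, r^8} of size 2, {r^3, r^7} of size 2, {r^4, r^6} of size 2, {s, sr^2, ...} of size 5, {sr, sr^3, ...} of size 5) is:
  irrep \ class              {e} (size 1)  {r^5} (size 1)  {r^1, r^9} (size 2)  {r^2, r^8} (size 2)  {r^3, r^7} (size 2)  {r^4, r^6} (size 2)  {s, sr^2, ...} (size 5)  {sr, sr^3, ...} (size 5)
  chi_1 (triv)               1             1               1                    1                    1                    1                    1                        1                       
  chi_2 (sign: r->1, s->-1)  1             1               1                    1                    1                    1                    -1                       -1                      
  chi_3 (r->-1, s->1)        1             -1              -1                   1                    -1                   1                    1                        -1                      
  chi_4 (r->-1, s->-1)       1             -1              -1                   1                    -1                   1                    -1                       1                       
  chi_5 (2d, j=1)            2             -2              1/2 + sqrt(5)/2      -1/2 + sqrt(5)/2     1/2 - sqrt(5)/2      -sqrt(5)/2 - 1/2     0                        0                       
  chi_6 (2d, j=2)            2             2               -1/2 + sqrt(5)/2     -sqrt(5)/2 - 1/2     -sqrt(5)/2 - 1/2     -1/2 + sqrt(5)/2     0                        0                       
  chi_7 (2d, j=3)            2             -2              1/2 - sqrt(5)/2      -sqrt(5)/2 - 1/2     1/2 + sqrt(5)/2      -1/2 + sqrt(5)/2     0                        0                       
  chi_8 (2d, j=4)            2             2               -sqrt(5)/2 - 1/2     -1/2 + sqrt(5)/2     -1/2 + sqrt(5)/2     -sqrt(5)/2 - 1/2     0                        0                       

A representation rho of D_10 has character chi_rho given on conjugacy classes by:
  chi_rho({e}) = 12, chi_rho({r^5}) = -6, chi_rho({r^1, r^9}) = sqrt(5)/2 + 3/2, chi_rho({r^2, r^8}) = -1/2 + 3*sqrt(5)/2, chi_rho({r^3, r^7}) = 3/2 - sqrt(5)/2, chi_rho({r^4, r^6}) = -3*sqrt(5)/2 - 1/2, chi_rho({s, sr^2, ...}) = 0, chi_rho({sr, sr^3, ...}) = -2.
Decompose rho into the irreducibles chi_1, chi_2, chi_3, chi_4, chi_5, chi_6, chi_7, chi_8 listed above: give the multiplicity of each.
Multiplicities: chi_1: 0, chi_2: 1, chi_3: 1, chi_4: 0, chi_5: 3, chi_6: 0, chi_7: 1, chi_8: 1.

Details: Use <chi_rho, chi> = (1/|G|) sum_C |C| * chi_rho(C) * conj(chi(C)) with |G| = 20 for each irreducible chi in the table:
  <chi_rho, chi_1> = (1/20)[1*(12)*conj(1) + 1*(-6)*conj(1) + 2*(sqrt(5)/2 + 3/2)*conj(1) + 2*(-1/2 + 3*sqrt(5)/2)*conj(1) + 2*(3/2 - sqrt(5)/2)*conj(1) + 2*(-3*sqrt(5)/2 - 1/2)*conj(1) + 5*(0)*conj(1) + 5*(-2)*conj(1)]
      = (1/20)[(12) + (-6) + (sqrt(5) + 3) + (-1 + 3*sqrt(5)) + (3 - sqrt(5)) + (-3*sqrt(5) - 1) + (0) + (-10)] = 0/20 = 0
  <chi_rho, chi_2> = (1/20)[1*(12)*conj(1) + 1*(-6)*conj(1) + 2*(sqrt(5)/2 + 3/2)*conj(1) + 2*(-1/2 + 3*sqrt(5)/2)*conj(1) + 2*(3/2 - sqrt(5)/2)*conj(1) + 2*(-3*sqrt(5)/2 - 1/2)*conj(1) + 5*(0)*conj(-1) + 5*(-2)*conj(-1)]
      = (1/20)[(12) + (-6) + (sqrt(5) + 3) + (-1 + 3*sqrt(5)) + (3 - sqrt(5)) + (-3*sqrt(5) - 1) + (0) + (10)] = 20/20 = 1
  <chi_rho, chi_3> = (1/20)[1*(12)*conj(1) + 1*(-6)*conj(-1) + 2*(sqrt(5)/2 + 3/2)*conj(-1) + 2*(-1/2 + 3*sqrt(5)/2)*conj(1) + 2*(3/2 - sqrt(5)/2)*conj(-1) + 2*(-3*sqrt(5)/2 - 1/2)*conj(1) + 5*(0)*conj(1) + 5*(-2)*conj(-1)]
      = (1/20)[(12) + (6) + (-3 - sqrt(5)) + (-1 + 3*sqrt(5)) + (-3 + sqrt(5)) + (-3*sqrt(5) - 1) + (0) + (10)] = 20/20 = 1
  <chi_rho, chi_4> = (1/20)[1*(12)*conj(1) + 1*(-6)*conj(-1) + 2*(sqrt(5)/2 + 3/2)*conj(-1) + 2*(-1/2 + 3*sqrt(5)/2)*conj(1) + 2*(3/2 - sqrt(5)/2)*conj(-1) + 2*(-3*sqrt(5)/2 - 1/2)*conj(1) + 5*(0)*conj(-1) + 5*(-2)*conj(1)]
      = (1/20)[(12) + (6) + (-3 - sqrt(5)) + (-1 + 3*sqrt(5)) + (-3 + sqrt(5)) + (-3*sqrt(5) - 1) + (0) + (-10)] = 0/20 = 0
  <chi_rho, chi_5> = (1/20)[1*(12)*conj(2) + 1*(-6)*conj(-2) + 2*(sqrt(5)/2 + 3/2)*conj(1/2 + sqrt(5)/2) + 2*(-1/2 + 3*sqrt(5)/2)*conj(-1/2 + sqrt(5)/2) + 2*(3/2 - sqrt(5)/2)*conj(1/2 - sqrt(5)/2) + 2*(-3*sqrt(5)/2 - 1/2)*conj(-sqrt(5)/2 - 1/2) + 5*(0)*conj(0) + 5*(-2)*conj(0)]
      = (1/20)[(24) + (12) + (4 + 2*sqrt(5)) + (8 - 2*sqrt(5)) + (4 - 2*sqrt(5)) + (2*sqrt(5) + 8) + (0) + (0)] = 60/20 = 3
  <chi_rho, chi_6> = (1/20)[1*(12)*conj(2) + 1*(-6)*conj(2) + 2*(sqrt(5)/2 + 3/2)*conj(-1/2 + sqrt(5)/2) + 2*(-1/2 + 3*sqrt(5)/2)*conj(-sqrt(5)/2 - 1/2) + 2*(3/2 - sqrt(5)/2)*conj(-sqrt(5)/2 - 1/2) + 2*(-3*sqrt(5)/2 - 1/2)*conj(-1/2 + sqrt(5)/2) + 5*(0)*conj(0) + 5*(-2)*conj(0)]
      = (1/20)[(24) + (-12) + (1 + sqrt(5)) + (-7 - sqrt(5)) + (1 - sqrt(5)) + (-7 + sqrt(5)) + (0) + (0)] = 0/20 = 0
  <chi_rho, chi_7> = (1/20)[1*(12)*conj(2) + 1*(-6)*conj(-2) + 2*(sqrt(5)/2 + 3/2)*conj(1/2 - sqrt(5)/2) + 2*(-1/2 + 3*sqrt(5)/2)*conj(-sqrt(5)/2 - 1/2) + 2*(3/2 - sqrt(5)/2)*conj(1/2 + sqrt(5)/2) + 2*(-3*sqrt(5)/2 - 1/2)*conj(-1/2 + sqrt(5)/2) + 5*(0)*conj(0) + 5*(-2)*conj(0)]
      = (1/20)[(24) + (12) + (-sqrt(5) - 1) + (-7 - sqrt(5)) + (-1 + sqrt(5)) + (-7 + sqrt(5)) + (0) + (0)] = 20/20 = 1
  <chi_rho, chi_8> = (1/20)[1*(12)*conj(2) + 1*(-6)*conj(2) + 2*(sqrt(5)/2 + 3/2)*conj(-sqrt(5)/2 - 1/2) + 2*(-1/2 + 3*sqrt(5)/2)*conj(-1/2 + sqrt(5)/2) + 2*(3/2 - sqrt(5)/2)*conj(-1/2 + sqrt(5)/2) + 2*(-3*sqrt(5)/2 - 1/2)*conj(-sqrt(5)/2 - 1/2) + 5*(0)*conj(0) + 5*(-2)*conj(0)]
      = (1/20)[(24) + (-12) + (-2*sqrt(5) - 4) + (8 - 2*sqrt(5)) + (-4 + 2*sqrt(5)) + (2*sqrt(5) + 8) + (0) + (0)] = 20/20 = 1
Dimension check: dim(rho) = sum (mult * dim) = 0*1 + 1*1 + 1*1 + 0*1 + 3*2 + 0*2 + 1*2 + 1*2 = 12 = chi_rho(e) = 12.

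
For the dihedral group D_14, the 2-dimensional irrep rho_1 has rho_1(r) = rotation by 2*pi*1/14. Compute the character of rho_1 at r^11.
chi_{rho_1}(r^11) = 2*cos(2*pi*1*11/14) = 2*cos(3*pi/7)

Proof sketch: rho_1(r^11) is rotation by angle 2*pi*1*11/14, whose trace is 2*cos(2*pi*1*11/14) = 2*cos(3*pi/7).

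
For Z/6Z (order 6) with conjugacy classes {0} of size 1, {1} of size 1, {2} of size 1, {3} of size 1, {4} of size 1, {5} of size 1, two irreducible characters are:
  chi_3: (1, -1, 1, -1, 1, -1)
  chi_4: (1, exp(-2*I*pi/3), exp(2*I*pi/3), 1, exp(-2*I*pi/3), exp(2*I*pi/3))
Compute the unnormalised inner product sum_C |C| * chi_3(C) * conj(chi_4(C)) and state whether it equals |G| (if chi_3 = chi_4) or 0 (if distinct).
Sum = 0; so <chi_3, chi_4> = 0 (distinct irreducibles are orthogonal).

Details: Compute term by term over conjugacy classes (|C| * chi_3(C) * conj(chi_4(C))):
  1*(1)*conj(1) + 1*(-1)*conj(exp(-2*I*pi/3)) + 1*(1)*conj(exp(2*I*pi/3)) + 1*(-1)*conj(1) + 1*(1)*conj(exp(-2*I*pi/3)) + 1*(-1)*conj(exp(2*I*pi/3))
  = (1) + (-exp(2*I*pi/3)) + (exp(-2*I*pi/3)) + (-1) + (exp(2*I*pi/3)) + (-exp(-2*I*pi/3))
  = 0.
(Exp terms are combined using exp(i*s)*conj(exp(i*t)) = exp(i*(s-t)), and sums of them are collapsed using the identity that for every m > 1 the m distinct m-th roots of unity sum to 0, e.g. 1 + exp(2*I*pi/3) + exp(-2*I*pi/3) = 0.)
Dividing by |G| = 6 gives 0/6 = 0, matching the row-orthogonality relation <chi_3, chi_4> = [chi_3 = chi_4].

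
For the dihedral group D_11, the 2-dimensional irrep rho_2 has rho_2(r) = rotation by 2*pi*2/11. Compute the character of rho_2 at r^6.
chi_{rho_2}(r^6) = 2*cos(2*pi*2*6/11) = 2*cos(24*pi/11)

Why: rho_2(r^6) is rotation by angle 2*pi*2*6/11, whose trace is 2*cos(2*pi*2*6/11) = 2*cos(24*pi/11).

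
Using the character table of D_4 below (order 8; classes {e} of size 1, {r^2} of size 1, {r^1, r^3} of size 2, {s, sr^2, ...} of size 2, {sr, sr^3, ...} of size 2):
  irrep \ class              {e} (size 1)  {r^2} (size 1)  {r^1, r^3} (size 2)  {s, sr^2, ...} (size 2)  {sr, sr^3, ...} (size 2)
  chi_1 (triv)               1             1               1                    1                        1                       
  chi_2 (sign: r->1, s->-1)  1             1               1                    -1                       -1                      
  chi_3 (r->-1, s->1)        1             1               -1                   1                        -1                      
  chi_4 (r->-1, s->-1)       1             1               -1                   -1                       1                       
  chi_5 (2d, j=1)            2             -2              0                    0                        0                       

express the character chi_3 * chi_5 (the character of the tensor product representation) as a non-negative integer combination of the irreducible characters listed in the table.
chi_3 tensor chi_5 = chi_5 (all other irreducibles have multiplicity 0).

Explanation: The character of a tensor product is the pointwise product (chi_3 * chi_5)(C) = chi_3(C) * chi_5(C):
  {e}: (1)*(2), {r^2}: (1)*(-2), {r^1, r^3}: (-1)*(0), {s, sr^2, ...}: (1)*(0), {sr, sr^3, ...}: (-1)*(0)
so (chi_3 * chi_5) takes values
  {e} -> 2, {r^2} -> -2, {r^1, r^3} -> 0, {s, sr^2, ...} -> 0, {sr, sr^3, ...} -> 0.
Now take the inner product of this character with each irreducible chi from the table, <chi_3*chi_5, chi> = (1/8) sum_C |C| (chi_3*chi_5)(C) conj(chi(C)):
  <chi_3*chi_5, chi_1> = (1/8)[1*(2)*conj(1) + 1*(-2)*conj(1) + 2*(0)*conj(1) + 2*(0)*conj(1) + 2*(0)*conj(1)]
      = (1/8)[(2) + (-2) + (0) + (0) + (0)] = 0/8 = 0
  <chi_3*chi_5, chi_2> = (1/8)[1*(2)*conj(1) + 1*(-2)*conj(1) + 2*(0)*conj(1) + 2*(0)*conj(-1) + 2*(0)*conj(-1)]
      = (1/8)[(2) + (-2) + (0) + (0) + (0)] = 0/8 = 0
  <chi_3*chi_5, chi_3> = (1/8)[1*(2)*conj(1) + 1*(-2)*conj(1) + 2*(0)*conj(-1) + 2*(0)*conj(1) + 2*(0)*conj(-1)]
      = (1/8)[(2) + (-2) + (0) + (0) + (0)] = 0/8 = 0
  <chi_3*chi_5, chi_4> = (1/8)[1*(2)*conj(1) + 1*(-2)*conj(1) + 2*(0)*conj(-1) + 2*(0)*conj(-1) + 2*(0)*conj(1)]
      = (1/8)[(2) + (-2) + (0) + (0) + (0)] = 0/8 = 0
  <chi_3*chi_5, chi_5> = (1/8)[1*(2)*conj(2) + 1*(-2)*conj(-2) + 2*(0)*conj(0) + 2*(0)*conj(0) + 2*(0)*conj(0)]
      = (1/8)[(4) + (4) + (0) + (0) + (0)] = 8/8 = 1
Hence the multiplicities are chi_5: 1. Dimension check: dim(chi_3)*dim(chi_5) = 1*2 = 2 and sum (mult * dim) = 1*2 = 2.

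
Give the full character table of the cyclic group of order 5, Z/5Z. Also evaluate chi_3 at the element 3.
Character table of Z/5Z (irreps indexed chi_0,...,chi_4 with chi_k(m) = zeta_5^(k*m), zeta_5 = exp(2*pi*i/5)):
  irrep \ class  {0} (size 1)  {1} (size 1)    {2} (size 1)    {3} (size 1)    {4} (size 1)  
  chi_0          1             1               1               1               1             
  chi_1          1             exp(2*I*pi/5)   exp(4*I*pi/5)   exp(-4*I*pi/5)  exp(-2*I*pi/5)
  chi_2          1             exp(4*I*pi/5)   exp(-2*I*pi/5)  exp(2*I*pi/5)   exp(-4*I*pi/5)
  chi_3          1             exp(-4*I*pi/5)  exp(2*I*pi/5)   exp(-2*I*pi/5)  exp(4*I*pi/5) 
  chi_4          1             exp(-2*I*pi/5)  exp(-4*I*pi/5)  exp(4*I*pi/5)   exp(2*I*pi/5) 

Spot check: chi_3(3) = zeta_5^(3*3) = zeta_5^9 = exp(-2*I*pi/5).

Working: Z/5Z is abelian, so all 5 irreducible complex representations are 1-dimensional. They are given by chi_k(m) = zeta_5^(k*m) for k = 0,...,4. Row orthogonality: sum_m chi_k(m) conj(chi_l(m)) = 5 * [k = l].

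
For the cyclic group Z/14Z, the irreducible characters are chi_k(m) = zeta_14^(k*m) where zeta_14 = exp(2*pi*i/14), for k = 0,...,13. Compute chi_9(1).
chi_9(1) = zeta_14^9 = exp(-5*I*pi/7)

Details: chi_9(1) = zeta_14^(9*1) = zeta_14^9. Since zeta_14^14 = 1, this equals zeta_14^9 = exp(2*pi*i*9/14) = exp(-5*I*pi/7).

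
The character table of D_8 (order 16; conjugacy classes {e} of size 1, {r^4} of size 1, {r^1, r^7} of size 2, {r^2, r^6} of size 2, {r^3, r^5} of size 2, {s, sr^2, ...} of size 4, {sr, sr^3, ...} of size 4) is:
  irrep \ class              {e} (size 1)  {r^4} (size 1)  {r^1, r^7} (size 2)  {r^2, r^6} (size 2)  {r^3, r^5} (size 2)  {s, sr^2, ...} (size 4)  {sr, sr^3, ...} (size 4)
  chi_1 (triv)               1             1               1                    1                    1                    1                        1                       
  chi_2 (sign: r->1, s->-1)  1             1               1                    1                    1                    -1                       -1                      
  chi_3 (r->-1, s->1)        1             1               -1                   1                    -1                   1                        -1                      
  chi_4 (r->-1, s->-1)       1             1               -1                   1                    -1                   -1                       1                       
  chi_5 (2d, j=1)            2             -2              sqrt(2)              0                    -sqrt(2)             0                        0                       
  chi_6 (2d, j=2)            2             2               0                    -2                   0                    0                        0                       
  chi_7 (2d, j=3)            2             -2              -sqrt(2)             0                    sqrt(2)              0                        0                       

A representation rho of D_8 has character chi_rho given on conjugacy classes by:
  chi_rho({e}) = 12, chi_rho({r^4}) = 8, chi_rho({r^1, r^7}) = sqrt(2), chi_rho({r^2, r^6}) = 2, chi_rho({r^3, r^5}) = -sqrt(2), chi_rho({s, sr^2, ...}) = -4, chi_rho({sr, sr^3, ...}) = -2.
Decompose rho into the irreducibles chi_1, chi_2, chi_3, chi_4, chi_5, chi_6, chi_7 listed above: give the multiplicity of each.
Multiplicities: chi_1: 0, chi_2: 3, chi_3: 1, chi_4: 2, chi_5: 1, chi_6: 2, chi_7: 0.

Solution. Use <chi_rho, chi> = (1/|G|) sum_C |C| * chi_rho(C) * conj(chi(C)) with |G| = 16 for each irreducible chi in the table:
  <chi_rho, chi_1> = (1/16)[1*(12)*conj(1) + 1*(8)*conj(1) + 2*(sqrt(2))*conj(1) + 2*(2)*conj(1) + 2*(-sqrt(2))*conj(1) + 4*(-4)*conj(1) + 4*(-2)*conj(1)]
      = (1/16)[(12) + (8) + (2*sqrt(2)) + (4) + (-2*sqrt(2)) + (-16) + (-8)] = 0/16 = 0
  <chi_rho, chi_2> = (1/16)[1*(12)*conj(1) + 1*(8)*conj(1) + 2*(sqrt(2))*conj(1) + 2*(2)*conj(1) + 2*(-sqrt(2))*conj(1) + 4*(-4)*conj(-1) + 4*(-2)*conj(-1)]
      = (1/16)[(12) + (8) + (2*sqrt(2)) + (4) + (-2*sqrt(2)) + (16) + (8)] = 48/16 = 3
  <chi_rho, chi_3> = (1/16)[1*(12)*conj(1) + 1*(8)*conj(1) + 2*(sqrt(2))*conj(-1) + 2*(2)*conj(1) + 2*(-sqrt(2))*conj(-1) + 4*(-4)*conj(1) + 4*(-2)*conj(-1)]
      = (1/16)[(12) + (8) + (-2*sqrt(2)) + (4) + (2*sqrt(2)) + (-16) + (8)] = 16/16 = 1
  <chi_rho, chi_4> = (1/16)[1*(12)*conj(1) + 1*(8)*conj(1) + 2*(sqrt(2))*conj(-1) + 2*(2)*conj(1) + 2*(-sqrt(2))*conj(-1) + 4*(-4)*conj(-1) + 4*(-2)*conj(1)]
      = (1/16)[(12) + (8) + (-2*sqrt(2)) + (4) + (2*sqrt(2)) + (16) + (-8)] = 32/16 = 2
  <chi_rho, chi_5> = (1/16)[1*(12)*conj(2) + 1*(8)*conj(-2) + 2*(sqrt(2))*conj(sqrt(2)) + 2*(2)*conj(0) + 2*(-sqrt(2))*conj(-sqrt(2)) + 4*(-4)*conj(0) + 4*(-2)*conj(0)]
      = (1/16)[(24) + (-16) + (4) + (0) + (4) + (0) + (0)] = 16/16 = 1
  <chi_rho, chi_6> = (1/16)[1*(12)*conj(2) + 1*(8)*conj(2) + 2*(sqrt(2))*conj(0) + 2*(2)*conj(-2) + 2*(-sqrt(2))*conj(0) + 4*(-4)*conj(0) + 4*(-2)*conj(0)]
      = (1/16)[(24) + (16) + (0) + (-8) + (0) + (0) + (0)] = 32/16 = 2
  <chi_rho, chi_7> = (1/16)[1*(12)*conj(2) + 1*(8)*conj(-2) + 2*(sqrt(2))*conj(-sqrt(2)) + 2*(2)*conj(0) + 2*(-sqrt(2))*conj(sqrt(2)) + 4*(-4)*conj(0) + 4*(-2)*conj(0)]
      = (1/16)[(24) + (-16) + (-4) + (0) + (-4) + (0) + (0)] = 0/16 = 0
Dimension check: dim(rho) = sum (mult * dim) = 0*1 + 3*1 + 1*1 + 2*1 + 1*2 + 2*2 + 0*2 = 12 = chi_rho(e) = 12.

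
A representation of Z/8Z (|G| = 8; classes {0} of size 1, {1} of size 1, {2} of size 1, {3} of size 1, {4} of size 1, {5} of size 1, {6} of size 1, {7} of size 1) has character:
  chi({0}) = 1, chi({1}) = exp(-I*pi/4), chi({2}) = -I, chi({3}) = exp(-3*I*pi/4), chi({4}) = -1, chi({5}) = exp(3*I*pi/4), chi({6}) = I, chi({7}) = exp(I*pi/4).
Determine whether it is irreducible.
Irreducible: <chi, chi> = 1.

<chi, chi> = (1/|G|) sum_C |C| * |chi(C)|^2 = (1/8)[1*|1|^2 + 1*|exp(-I*pi/4)|^2 + 1*|-I|^2 + 1*|exp(-3*I*pi/4)|^2 + 1*|-1|^2 + 1*|exp(3*I*pi/4)|^2 + 1*|I|^2 + 1*|exp(I*pi/4)|^2]
  = (1/8)[(1) + (1) + (1) + (1) + (1) + (1) + (1) + (1)] = 8/8 = 1.
(Exp terms are combined using exp(i*s)*conj(exp(i*t)) = exp(i*(s-t)), and sums of them are collapsed using the identity that for every m > 1 the m distinct m-th roots of unity sum to 0, e.g. 1 + exp(2*I*pi/3) + exp(-2*I*pi/3) = 0.)
A character is irreducible iff <chi, chi> = 1, so this representation is irreducible.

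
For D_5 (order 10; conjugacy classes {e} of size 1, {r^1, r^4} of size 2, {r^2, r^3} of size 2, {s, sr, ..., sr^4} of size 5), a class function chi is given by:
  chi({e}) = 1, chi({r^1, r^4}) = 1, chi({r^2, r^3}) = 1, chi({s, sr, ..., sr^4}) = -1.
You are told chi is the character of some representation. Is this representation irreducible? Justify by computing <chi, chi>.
Irreducible: <chi, chi> = 1.

Working: <chi, chi> = (1/|G|) sum_C |C| * |chi(C)|^2 = (1/10)[1*|1|^2 + 2*|1|^2 + 2*|1|^2 + 5*|-1|^2]
  = (1/10)[(1) + (2) + (2) + (5)] = 10/10 = 1.
A character is irreducible iff <chi, chi> = 1, so this representation is irreducible.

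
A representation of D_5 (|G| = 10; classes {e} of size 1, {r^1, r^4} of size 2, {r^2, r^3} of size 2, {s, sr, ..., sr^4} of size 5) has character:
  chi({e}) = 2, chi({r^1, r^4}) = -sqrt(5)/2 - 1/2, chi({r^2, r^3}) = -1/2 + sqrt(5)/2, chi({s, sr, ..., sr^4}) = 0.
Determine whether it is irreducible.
Irreducible: <chi, chi> = 1.

Working: <chi, chi> = (1/|G|) sum_C |C| * |chi(C)|^2 = (1/10)[1*|2|^2 + 2*|-sqrt(5)/2 - 1/2|^2 + 2*|-1/2 + sqrt(5)/2|^2 + 5*|0|^2]
  = (1/10)[(4) + (sqrt(5) + 3) + (3 - sqrt(5)) + (0)] = 10/10 = 1.
A character is irreducible iff <chi, chi> = 1, so this representation is irreducible.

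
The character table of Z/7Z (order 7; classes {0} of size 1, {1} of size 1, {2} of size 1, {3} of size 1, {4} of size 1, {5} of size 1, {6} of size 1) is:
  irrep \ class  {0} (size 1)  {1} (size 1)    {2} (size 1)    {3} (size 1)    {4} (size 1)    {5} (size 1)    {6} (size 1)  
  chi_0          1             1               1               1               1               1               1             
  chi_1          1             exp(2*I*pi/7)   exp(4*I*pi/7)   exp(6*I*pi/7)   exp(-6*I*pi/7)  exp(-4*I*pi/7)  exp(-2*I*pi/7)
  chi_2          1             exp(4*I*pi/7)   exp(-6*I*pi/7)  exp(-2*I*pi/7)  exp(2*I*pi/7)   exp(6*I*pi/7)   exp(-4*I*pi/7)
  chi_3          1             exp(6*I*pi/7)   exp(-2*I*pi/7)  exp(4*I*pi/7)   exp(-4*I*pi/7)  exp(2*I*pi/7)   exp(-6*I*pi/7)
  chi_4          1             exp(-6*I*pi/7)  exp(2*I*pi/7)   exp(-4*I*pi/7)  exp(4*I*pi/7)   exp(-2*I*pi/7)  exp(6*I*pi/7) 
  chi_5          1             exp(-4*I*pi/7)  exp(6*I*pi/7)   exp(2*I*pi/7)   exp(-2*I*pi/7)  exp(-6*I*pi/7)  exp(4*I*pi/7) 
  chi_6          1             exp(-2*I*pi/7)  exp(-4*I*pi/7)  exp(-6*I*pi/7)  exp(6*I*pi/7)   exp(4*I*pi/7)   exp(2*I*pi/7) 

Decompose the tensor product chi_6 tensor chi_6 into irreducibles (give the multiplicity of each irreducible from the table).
chi_6 tensor chi_6 = chi_5 (all other irreducibles have multiplicity 0).

Proof sketch: The character of a tensor product is the pointwise product (chi_6 * chi_6)(C) = chi_6(C) * chi_6(C):
  {0}: (1)*(1), {1}: (exp(-2*I*pi/7))*(exp(-2*I*pi/7)), {2}: (exp(-4*I*pi/7))*(exp(-4*I*pi/7)), {3}: (exp(-6*I*pi/7))*(exp(-6*I*pi/7)), {4}: (exp(6*I*pi/7))*(exp(6*I*pi/7)), {5}: (exp(4*I*pi/7))*(exp(4*I*pi/7)), {6}: (exp(2*I*pi/7))*(exp(2*I*pi/7))
so (chi_6 * chi_6) takes values
  {0} -> 1, {1} -> exp(-4*I*pi/7), {2} -> exp(6*I*pi/7), {3} -> exp(2*I*pi/7), {4} -> exp(-2*I*pi/7), {5} -> exp(-6*I*pi/7), {6} -> exp(4*I*pi/7).
Now take the inner product of this character with each irreducible chi from the table, <chi_6*chi_6, chi> = (1/7) sum_C |C| (chi_6*chi_6)(C) conj(chi(C)):
  <chi_6*chi_6, chi_0> = (1/7)[1*(1)*conj(1) + 1*(exp(-4*I*pi/7))*conj(1) + 1*(exp(6*I*pi/7))*conj(1) + 1*(exp(2*I*pi/7))*conj(1) + 1*(exp(-2*I*pi/7))*conj(1) + 1*(exp(-6*I*pi/7))*conj(1) + 1*(exp(4*I*pi/7))*conj(1)]
      = (1/7)[(1) + (exp(-4*I*pi/7)) + (exp(6*I*pi/7)) + (exp(2*I*pi/7)) + (exp(-2*I*pi/7)) + (exp(-6*I*pi/7)) + (exp(4*I*pi/7))] = 0/7 = 0
  <chi_6*chi_6, chi_1> = (1/7)[1*(1)*conj(1) + 1*(exp(-4*I*pi/7))*conj(exp(2*I*pi/7)) + 1*(exp(6*I*pi/7))*conj(exp(4*I*pi/7)) + 1*(exp(2*I*pi/7))*conj(exp(6*I*pi/7)) + 1*(exp(-2*I*pi/7))*conj(exp(-6*I*pi/7)) + 1*(exp(-6*I*pi/7))*conj(exp(-4*I*pi/7)) + 1*(exp(4*I*pi/7))*conj(exp(-2*I*pi/7))]
      = (1/7)[(1) + (exp(-6*I*pi/7)) + (exp(2*I*pi/7)) + (exp(-4*I*pi/7)) + (exp(4*I*pi/7)) + (exp(-2*I*pi/7)) + (exp(6*I*pi/7))] = 0/7 = 0
  <chi_6*chi_6, chi_2> = (1/7)[1*(1)*conj(1) + 1*(exp(-4*I*pi/7))*conj(exp(4*I*pi/7)) + 1*(exp(6*I*pi/7))*conj(exp(-6*I*pi/7)) + 1*(exp(2*I*pi/7))*conj(exp(-2*I*pi/7)) + 1*(exp(-2*I*pi/7))*conj(exp(2*I*pi/7)) + 1*(exp(-6*I*pi/7))*conj(exp(6*I*pi/7)) + 1*(exp(4*I*pi/7))*conj(exp(-4*I*pi/7))]
      = (1/7)[(1) + (exp(6*I*pi/7)) + (exp(-2*I*pi/7)) + (exp(4*I*pi/7)) + (exp(-4*I*pi/7)) + (exp(2*I*pi/7)) + (exp(-6*I*pi/7))] = 0/7 = 0
  <chi_6*chi_6, chi_3> = (1/7)[1*(1)*conj(1) + 1*(exp(-4*I*pi/7))*conj(exp(6*I*pi/7)) + 1*(exp(6*I*pi/7))*conj(exp(-2*I*pi/7)) + 1*(exp(2*I*pi/7))*conj(exp(4*I*pi/7)) + 1*(exp(-2*I*pi/7))*conj(exp(-4*I*pi/7)) + 1*(exp(-6*I*pi/7))*conj(exp(2*I*pi/7)) + 1*(exp(4*I*pi/7))*conj(exp(-6*I*pi/7))]
      = (1/7)[(1) + (exp(4*I*pi/7)) + (exp(-6*I*pi/7)) + (exp(-2*I*pi/7)) + (exp(2*I*pi/7)) + (exp(6*I*pi/7)) + (exp(-4*I*pi/7))] = 0/7 = 0
  <chi_6*chi_6, chi_4> = (1/7)[1*(1)*conj(1) + 1*(exp(-4*I*pi/7))*conj(exp(-6*I*pi/7)) + 1*(exp(6*I*pi/7))*conj(exp(2*I*pi/7)) + 1*(exp(2*I*pi/7))*conj(exp(-4*I*pi/7)) + 1*(exp(-2*I*pi/7))*conj(exp(4*I*pi/7)) + 1*(exp(-6*I*pi/7))*conj(exp(-2*I*pi/7)) + 1*(exp(4*I*pi/7))*conj(exp(6*I*pi/7))]
      = (1/7)[(1) + (exp(2*I*pi/7)) + (exp(4*I*pi/7)) + (exp(6*I*pi/7)) + (exp(-6*I*pi/7)) + (exp(-4*I*pi/7)) + (exp(-2*I*pi/7))] = 0/7 = 0
  <chi_6*chi_6, chi_5> = (1/7)[1*(1)*conj(1) + 1*(exp(-4*I*pi/7))*conj(exp(-4*I*pi/7)) + 1*(exp(6*I*pi/7))*conj(exp(6*I*pi/7)) + 1*(exp(2*I*pi/7))*conj(exp(2*I*pi/7)) + 1*(exp(-2*I*pi/7))*conj(exp(-2*I*pi/7)) + 1*(exp(-6*I*pi/7))*conj(exp(-6*I*pi/7)) + 1*(exp(4*I*pi/7))*conj(exp(4*I*pi/7))]
      = (1/7)[(1) + (1) + (1) + (1) + (1) + (1) + (1)] = 7/7 = 1
  <chi_6*chi_6, chi_6> = (1/7)[1*(1)*conj(1) + 1*(exp(-4*I*pi/7))*conj(exp(-2*I*pi/7)) + 1*(exp(6*I*pi/7))*conj(exp(-4*I*pi/7)) + 1*(exp(2*I*pi/7))*conj(exp(-6*I*pi/7)) + 1*(exp(-2*I*pi/7))*conj(exp(6*I*pi/7)) + 1*(exp(-6*I*pi/7))*conj(exp(4*I*pi/7)) + 1*(exp(4*I*pi/7))*conj(exp(2*I*pi/7))]
      = (1/7)[(1) + (exp(-2*I*pi/7)) + (exp(-4*I*pi/7)) + (exp(-6*I*pi/7)) + (exp(6*I*pi/7)) + (exp(4*I*pi/7)) + (exp(2*I*pi/7))] = 0/7 = 0
(Exp terms are combined using exp(i*s)*conj(exp(i*t)) = exp(i*(s-t)), and sums of them are collapsed using the identity that for every m > 1 the m distinct m-th roots of unity sum to 0, e.g. 1 + exp(2*I*pi/3) + exp(-2*I*pi/3) = 0.)
Hence the multiplicities are chi_5: 1. Dimension check: dim(chi_6)*dim(chi_6) = 1*1 = 1 and sum (mult * dim) = 1*1 = 1.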